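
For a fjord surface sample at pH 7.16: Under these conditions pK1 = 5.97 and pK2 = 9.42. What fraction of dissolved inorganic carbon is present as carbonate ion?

α₂ = 1 / (1 + [H⁺]/K2 + [H⁺]²/(K1K2)) = 1 / (1 + 10^+2.26 + 10^+1.07)
   = 1 / (1 + 181.97 + 11.749) = 1/194.72 = 0.005136

α₂ = 0.00514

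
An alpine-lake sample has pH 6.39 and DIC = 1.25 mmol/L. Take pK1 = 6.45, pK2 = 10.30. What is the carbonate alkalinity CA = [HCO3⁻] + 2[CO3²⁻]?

CA = 0.582 mmol/L

CA = [HCO3⁻] + 2[CO3²⁻] = (α₁ + 2α₂)·DIC
At pH 6.39: [H⁺]/K1 = 10^0.06 = 1.1482, K2/[H⁺] = 10^-3.91 = 0.00012303
α₁ = 1/(1 + 1.1482 + 0.00012303) = 1/2.1483 = 0.4655; α₂ = α₁·K2/[H⁺] = 5.727×10^-5
α₁ + 2α₂ = 0.4656
CA = 0.4656 × 1.25 = 0.582 mmol/L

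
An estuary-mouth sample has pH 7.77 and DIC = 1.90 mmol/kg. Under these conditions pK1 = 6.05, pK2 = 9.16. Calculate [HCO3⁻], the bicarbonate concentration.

α₁ = 1 / (1 + [H⁺]/K1 + K2/[H⁺]) = 1 / (1 + 10^-1.72 + 10^-1.39)
   = 1 / (1 + 0.019055 + 0.040738) = 1/1.0598 = 0.9436
[HCO3⁻] = α₁ × DIC = 0.9436 × 1.90 = 1.79 mmol/kg

[HCO3⁻] = 1.79 mmol/kg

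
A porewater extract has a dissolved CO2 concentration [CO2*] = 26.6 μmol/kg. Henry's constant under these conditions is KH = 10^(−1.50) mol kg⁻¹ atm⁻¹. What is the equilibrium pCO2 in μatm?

KH = 10^(−1.50) = 3.162×10^-2 mol kg⁻¹ atm⁻¹
pCO2 = [CO2*]/KH = 26.6×10^-6 / 3.162×10^-2 = 8.41×10^-4 atm = 841 μatm

pCO2 = 841 μatm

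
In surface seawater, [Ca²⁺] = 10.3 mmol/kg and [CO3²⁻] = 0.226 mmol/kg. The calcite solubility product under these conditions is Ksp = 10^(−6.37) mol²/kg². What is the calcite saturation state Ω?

Ω = 5.46

Ksp = 10^(−6.37) = 4.266×10^-7
Ω = [Ca²⁺][CO3²⁻]/Ksp = (10.3×10^-3)(0.226×10^-3) / 4.266×10^-7 = 5.46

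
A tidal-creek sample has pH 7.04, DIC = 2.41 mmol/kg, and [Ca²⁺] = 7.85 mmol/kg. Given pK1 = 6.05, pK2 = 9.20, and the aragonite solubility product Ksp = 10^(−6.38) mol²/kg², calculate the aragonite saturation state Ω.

Ω = 0.283

α₂ = 1 / (1 + [H⁺]/K2 + [H⁺]²/(K1K2)) = 1 / (1 + 10^+2.16 + 10^+1.17)
   = 1 / (1 + 144.54 + 14.791) = 1/160.34 = 0.006237
[CO3²⁻] = α₂ × DIC = 0.006237 × 2.41 = 0.01503 mmol/kg = 15.03 μmol/kg
Ksp = 10^(−6.38) = 4.169×10^-7
Ω = [Ca²⁺][CO3²⁻]/Ksp = (7.85×10^-3)(1.503×10^-5) / 4.169×10^-7 = 0.283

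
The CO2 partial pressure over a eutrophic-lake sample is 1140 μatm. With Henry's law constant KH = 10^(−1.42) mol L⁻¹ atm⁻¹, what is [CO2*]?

KH = 10^(−1.42) = 3.802×10^-2 mol L⁻¹ atm⁻¹
[CO2*] = KH · pCO2 = 3.802×10^-2 × 1140×10^-6 atm = 4.33×10^-5 mol/L

[CO2*] = 43.3 μmol/L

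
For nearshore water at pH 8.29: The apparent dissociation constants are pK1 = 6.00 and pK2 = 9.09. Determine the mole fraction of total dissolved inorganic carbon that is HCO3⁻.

α₁ = 1 / (1 + [H⁺]/K1 + K2/[H⁺]) = 1 / (1 + 10^-2.29 + 10^-0.80)
   = 1 / (1 + 0.0051286 + 0.15849) = 1/1.1636 = 0.8594

α₁ = 0.859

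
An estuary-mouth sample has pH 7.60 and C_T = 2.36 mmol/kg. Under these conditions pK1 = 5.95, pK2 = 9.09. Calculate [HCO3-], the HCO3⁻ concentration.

[HCO3⁻] = 2.24 mmol/kg

α₁ = 1 / (1 + [H⁺]/K1 + K2/[H⁺]) = 1 / (1 + 10^-1.65 + 10^-1.49)
   = 1 / (1 + 0.022387 + 0.032359) = 1/1.0547 = 0.9481
[HCO3⁻] = α₁ × DIC = 0.9481 × 2.36 = 2.24 mmol/kg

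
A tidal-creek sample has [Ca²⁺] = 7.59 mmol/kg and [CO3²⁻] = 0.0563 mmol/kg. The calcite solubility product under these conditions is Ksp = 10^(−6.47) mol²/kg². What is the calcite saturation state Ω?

Ω = 1.26

Ksp = 10^(−6.47) = 3.388×10^-7
Ω = [Ca²⁺][CO3²⁻]/Ksp = (7.59×10^-3)(0.0563×10^-3) / 3.388×10^-7 = 1.26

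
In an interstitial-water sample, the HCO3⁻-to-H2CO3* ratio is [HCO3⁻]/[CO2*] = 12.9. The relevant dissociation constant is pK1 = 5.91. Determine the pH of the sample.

pH = 7.02

From K1 = [H⁺][HCO3⁻]/[CO2*]:  pH = pK1 + log₁₀([HCO3⁻]/[CO2*])
log₁₀(12.9) = +1.111
pH = 5.91 + (+1.111) = 7.02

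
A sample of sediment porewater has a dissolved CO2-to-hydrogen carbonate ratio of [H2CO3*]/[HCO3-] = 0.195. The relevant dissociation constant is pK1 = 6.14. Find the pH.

pH = 6.85

From K1 = [H⁺][HCO3-]/[H2CO3*]:  pH = pK1 − log₁₀([H2CO3*]/[HCO3-])
log₁₀(0.195) = -0.710
pH = 6.14 − (-0.710) = 6.85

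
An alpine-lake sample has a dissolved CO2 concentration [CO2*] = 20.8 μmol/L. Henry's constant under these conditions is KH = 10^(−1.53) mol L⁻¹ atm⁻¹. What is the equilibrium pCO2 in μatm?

KH = 10^(−1.53) = 2.951×10^-2 mol L⁻¹ atm⁻¹
pCO2 = [CO2*]/KH = 20.8×10^-6 / 2.951×10^-2 = 7.05×10^-4 atm = 705 μatm

pCO2 = 705 μatm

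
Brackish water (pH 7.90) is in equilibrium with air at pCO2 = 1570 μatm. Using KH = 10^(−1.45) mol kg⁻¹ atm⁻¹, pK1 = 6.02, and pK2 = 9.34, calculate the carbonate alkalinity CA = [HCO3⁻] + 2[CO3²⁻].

CA = 4.53 mmol/kg

[CO2*] = KH · pCO2 = 10^(−1.45) × 1570×10^-6 = 5.571×10^-5 mol/kg
α₀ = 1/(1 + K1/[H⁺] + K1K2/[H⁺]²) = 1/(1 + 10^+1.88 + 10^+0.44) = 0.01256
DIC = [CO2*]/α₀ = 5.571×10^-5 / 0.01256 = 4.435 mmol/kg
CA = (α₁ + 2α₂)·DIC = (0.9528 + 2×0.03460) × 4.435 = 4.53 mmol/kg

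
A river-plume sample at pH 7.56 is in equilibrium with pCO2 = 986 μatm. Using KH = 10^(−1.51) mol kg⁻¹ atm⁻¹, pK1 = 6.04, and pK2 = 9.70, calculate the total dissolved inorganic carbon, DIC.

DIC = 1.05 mmol/kg

[CO2*] = KH · pCO2 = 10^(−1.51) × 986×10^-6 = 3.047×10^-5 mol/kg
α₀ = 1/(1 + K1/[H⁺] + K1K2/[H⁺]²) = 1/(1 + 10^+1.52 + 10^-0.62) = 0.02911
DIC = [CO2*]/α₀ = 3.047×10^-5 / 0.02911 = 1.05 mmol/kg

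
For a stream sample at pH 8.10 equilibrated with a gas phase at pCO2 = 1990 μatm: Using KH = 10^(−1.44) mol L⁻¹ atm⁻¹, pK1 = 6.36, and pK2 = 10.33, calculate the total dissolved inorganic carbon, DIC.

DIC = 4.07 mmol/L

[CO2*] = KH · pCO2 = 10^(−1.44) × 1990×10^-6 = 7.225×10^-5 mol/L
α₀ = 1/(1 + K1/[H⁺] + K1K2/[H⁺]²) = 1/(1 + 10^+1.74 + 10^-0.49) = 0.01777
DIC = [CO2*]/α₀ = 7.225×10^-5 / 0.01777 = 4.07 mmol/L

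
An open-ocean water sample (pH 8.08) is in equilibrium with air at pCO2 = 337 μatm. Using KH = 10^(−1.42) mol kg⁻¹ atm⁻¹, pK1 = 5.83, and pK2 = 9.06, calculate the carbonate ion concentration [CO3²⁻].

[CO3²⁻] = 0.239 mmol/kg

[CO2*] = KH · pCO2 = 10^(−1.42) × 337×10^-6 = 1.281×10^-5 mol/kg
α₀ = 1/(1 + K1/[H⁺] + K1K2/[H⁺]²) = 1/(1 + 10^+2.25 + 10^+1.27) = 0.005065
DIC = [CO2*]/α₀ = 1.281×10^-5 / 0.005065 = 2.530 mmol/kg
[CO3²⁻] = α₂·DIC; α₂ = 0.09431, so [CO3²⁻] = 0.09431 × 2.530 = 0.239 mmol/kg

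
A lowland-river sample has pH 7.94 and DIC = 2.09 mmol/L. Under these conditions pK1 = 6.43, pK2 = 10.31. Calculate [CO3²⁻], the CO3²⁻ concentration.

[CO3²⁻] = 8.61 μmol/L

α₂ = 1 / (1 + [H⁺]/K2 + [H⁺]²/(K1K2)) = 1 / (1 + 10^+2.37 + 10^+0.86)
   = 1 / (1 + 234.42 + 7.2444) = 1/242.67 = 0.004121
[CO3²⁻] = α₂ × DIC = 0.004121 × 2.09 = 0.00861 mmol/L = 8.61 μmol/L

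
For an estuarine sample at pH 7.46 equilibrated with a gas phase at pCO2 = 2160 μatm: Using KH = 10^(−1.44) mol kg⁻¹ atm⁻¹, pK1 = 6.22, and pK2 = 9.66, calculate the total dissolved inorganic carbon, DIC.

DIC = 1.45 mmol/kg

[CO2*] = KH · pCO2 = 10^(−1.44) × 2160×10^-6 = 7.842×10^-5 mol/kg
α₀ = 1/(1 + K1/[H⁺] + K1K2/[H⁺]²) = 1/(1 + 10^+1.24 + 10^-0.96) = 0.05409
DIC = [CO2*]/α₀ = 7.842×10^-5 / 0.05409 = 1.45 mmol/kg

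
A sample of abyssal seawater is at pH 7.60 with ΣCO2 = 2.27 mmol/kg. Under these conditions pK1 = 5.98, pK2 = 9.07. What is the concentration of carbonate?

α₂ = 1 / (1 + [H⁺]/K2 + [H⁺]²/(K1K2)) = 1 / (1 + 10^+1.47 + 10^-0.15)
   = 1 / (1 + 29.512 + 0.70795) = 1/31.220 = 0.03203
[CO3²⁻] = α₂ × DIC = 0.03203 × 2.27 = 0.0727 mmol/kg

[CO3²⁻] = 0.0727 mmol/kg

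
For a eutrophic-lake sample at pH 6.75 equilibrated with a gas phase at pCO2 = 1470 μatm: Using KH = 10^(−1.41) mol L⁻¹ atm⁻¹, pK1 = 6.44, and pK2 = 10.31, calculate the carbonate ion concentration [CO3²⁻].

[CO2*] = KH · pCO2 = 10^(−1.41) × 1470×10^-6 = 5.719×10^-5 mol/L
α₀ = 1/(1 + K1/[H⁺] + K1K2/[H⁺]²) = 1/(1 + 10^+0.31 + 10^-3.25) = 0.3287
DIC = [CO2*]/α₀ = 5.719×10^-5 / 0.3287 = 0.1740 mmol/L
[CO3²⁻] = α₂·DIC; α₂ = 0.0001848, so [CO3²⁻] = 0.0001848 × 0.1740 = 3.22×10^-5 mmol/L = 0.0322 μmol/L

[CO3²⁻] = 0.0322 μmol/L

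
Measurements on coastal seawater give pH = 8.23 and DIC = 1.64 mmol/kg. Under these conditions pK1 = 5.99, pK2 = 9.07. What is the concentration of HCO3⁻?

[HCO3⁻] = 1.43 mmol/kg

α₁ = 1 / (1 + [H⁺]/K1 + K2/[H⁺]) = 1 / (1 + 10^-2.24 + 10^-0.84)
   = 1 / (1 + 0.0057544 + 0.14454) = 1/1.1503 = 0.8693
[HCO3⁻] = α₁ × DIC = 0.8693 × 1.64 = 1.43 mmol/kg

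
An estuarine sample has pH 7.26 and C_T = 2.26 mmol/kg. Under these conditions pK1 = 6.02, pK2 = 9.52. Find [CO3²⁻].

[CO3²⁻] = 11.7 μmol/kg

α₂ = 1 / (1 + [H⁺]/K2 + [H⁺]²/(K1K2)) = 1 / (1 + 10^+2.26 + 10^+1.02)
   = 1 / (1 + 181.97 + 10.471) = 1/193.44 = 0.005170
[CO3²⁻] = α₂ × DIC = 0.005170 × 2.26 = 0.0117 mmol/kg = 11.7 μmol/kg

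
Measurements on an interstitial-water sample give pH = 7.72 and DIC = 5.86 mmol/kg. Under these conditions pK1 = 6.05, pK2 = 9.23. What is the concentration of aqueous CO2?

α₀ = 1 / (1 + K1/[H⁺] + K1K2/[H⁺]²) = 1 / (1 + 10^+1.67 + 10^+0.16)
   = 1 / (1 + 46.774 + 1.4454) = 1/49.219 = 0.02032
[CO2*] = α₀ × DIC = 0.02032 × 5.86 = 0.119 mmol/kg

[CO2*] = 0.119 mmol/kg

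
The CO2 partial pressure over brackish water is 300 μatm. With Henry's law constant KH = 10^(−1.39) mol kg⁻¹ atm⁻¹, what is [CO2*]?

[CO2*] = 12.2 μmol/kg

KH = 10^(−1.39) = 4.074×10^-2 mol kg⁻¹ atm⁻¹
[CO2*] = KH · pCO2 = 4.074×10^-2 × 300×10^-6 atm = 1.22×10^-5 mol/kg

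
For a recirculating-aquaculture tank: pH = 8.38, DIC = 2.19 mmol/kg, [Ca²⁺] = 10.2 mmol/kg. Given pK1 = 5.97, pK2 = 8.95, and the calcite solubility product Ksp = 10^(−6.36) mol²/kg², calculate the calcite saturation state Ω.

α₂ = 1 / (1 + [H⁺]/K2 + [H⁺]²/(K1K2)) = 1 / (1 + 10^+0.57 + 10^-1.84)
   = 1 / (1 + 3.7154 + 0.014454) = 1/4.7298 = 0.2114
[CO3²⁻] = α₂ × DIC = 0.2114 × 2.19 = 0.4630 mmol/kg
Ksp = 10^(−6.36) = 4.365×10^-7
Ω = [Ca²⁺][CO3²⁻]/Ksp = (10.2×10^-3)(4.630×10^-4) / 4.365×10^-7 = 10.8

Ω = 10.8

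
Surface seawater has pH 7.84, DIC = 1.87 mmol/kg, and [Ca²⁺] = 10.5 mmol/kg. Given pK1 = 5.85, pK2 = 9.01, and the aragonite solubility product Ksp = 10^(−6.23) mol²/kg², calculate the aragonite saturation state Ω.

α₂ = 1 / (1 + [H⁺]/K2 + [H⁺]²/(K1K2)) = 1 / (1 + 10^+1.17 + 10^-0.82)
   = 1 / (1 + 14.791 + 0.15136) = 1/15.942 = 0.06273
[CO3²⁻] = α₂ × DIC = 0.06273 × 1.87 = 0.1173 mmol/kg
Ksp = 10^(−6.23) = 5.888×10^-7
Ω = [Ca²⁺][CO3²⁻]/Ksp = (10.5×10^-3)(1.173×10^-4) / 5.888×10^-7 = 2.09

Ω = 2.09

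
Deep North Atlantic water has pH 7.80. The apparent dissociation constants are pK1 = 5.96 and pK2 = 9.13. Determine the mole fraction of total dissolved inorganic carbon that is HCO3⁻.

α₁ = 0.942

α₁ = 1 / (1 + [H⁺]/K1 + K2/[H⁺]) = 1 / (1 + 10^-1.84 + 10^-1.33)
   = 1 / (1 + 0.014454 + 0.046774) = 1/1.0612 = 0.9423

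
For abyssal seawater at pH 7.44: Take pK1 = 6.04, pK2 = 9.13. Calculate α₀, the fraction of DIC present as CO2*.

α₀ = 0.0375

α₀ = 1 / (1 + K1/[H⁺] + K1K2/[H⁺]²) = 1 / (1 + 10^+1.40 + 10^-0.29)
   = 1 / (1 + 25.119 + 0.51286) = 1/26.632 = 0.03755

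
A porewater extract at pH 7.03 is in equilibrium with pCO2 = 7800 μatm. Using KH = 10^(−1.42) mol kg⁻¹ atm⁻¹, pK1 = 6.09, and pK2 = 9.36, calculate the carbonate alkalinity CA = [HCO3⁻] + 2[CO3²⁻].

CA = 2.61 mmol/kg

[CO2*] = KH · pCO2 = 10^(−1.42) × 7800×10^-6 = 2.965×10^-4 mol/kg
α₀ = 1/(1 + K1/[H⁺] + K1K2/[H⁺]²) = 1/(1 + 10^+0.94 + 10^-1.39) = 0.1026
DIC = [CO2*]/α₀ = 2.965×10^-4 / 0.1026 = 2.891 mmol/kg
CA = (α₁ + 2α₂)·DIC = (0.8933 + 2×0.004178) × 2.891 = 2.61 mmol/kg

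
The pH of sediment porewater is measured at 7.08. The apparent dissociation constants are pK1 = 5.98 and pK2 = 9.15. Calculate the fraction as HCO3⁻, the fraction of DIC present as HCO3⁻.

α₁ = 1 / (1 + [H⁺]/K1 + K2/[H⁺]) = 1 / (1 + 10^-1.10 + 10^-2.07)
   = 1 / (1 + 0.079433 + 0.0085114) = 1/1.0879 = 0.9192

α₁ = 0.919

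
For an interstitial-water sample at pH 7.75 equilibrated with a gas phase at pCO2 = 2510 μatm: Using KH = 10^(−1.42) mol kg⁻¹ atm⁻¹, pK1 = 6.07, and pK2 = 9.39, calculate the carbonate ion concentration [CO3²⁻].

[CO3²⁻] = 0.105 mmol/kg

[CO2*] = KH · pCO2 = 10^(−1.42) × 2510×10^-6 = 9.543×10^-5 mol/kg
α₀ = 1/(1 + K1/[H⁺] + K1K2/[H⁺]²) = 1/(1 + 10^+1.68 + 10^+0.04) = 0.02002
DIC = [CO2*]/α₀ = 9.543×10^-5 / 0.02002 = 4.768 mmol/kg
[CO3²⁻] = α₂·DIC; α₂ = 0.02195, so [CO3²⁻] = 0.02195 × 4.768 = 0.105 mmol/kg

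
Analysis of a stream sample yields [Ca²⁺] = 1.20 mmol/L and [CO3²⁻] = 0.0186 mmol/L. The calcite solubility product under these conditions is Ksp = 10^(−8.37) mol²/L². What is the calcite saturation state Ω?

Ksp = 10^(−8.37) = 4.266×10^-9
Ω = [Ca²⁺][CO3²⁻]/Ksp = (1.20×10^-3)(0.0186×10^-3) / 4.266×10^-9 = 5.23

Ω = 5.23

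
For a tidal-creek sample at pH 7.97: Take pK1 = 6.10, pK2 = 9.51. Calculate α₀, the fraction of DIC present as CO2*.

α₀ = 1 / (1 + K1/[H⁺] + K1K2/[H⁺]²) = 1 / (1 + 10^+1.87 + 10^+0.33)
   = 1 / (1 + 74.131 + 2.1380) = 1/77.269 = 0.01294

α₀ = 0.0129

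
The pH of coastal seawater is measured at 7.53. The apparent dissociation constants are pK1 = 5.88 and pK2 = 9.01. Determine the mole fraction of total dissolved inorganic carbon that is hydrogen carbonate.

α₁ = 0.947

α₁ = 1 / (1 + [H⁺]/K1 + K2/[H⁺]) = 1 / (1 + 10^-1.65 + 10^-1.48)
   = 1 / (1 + 0.022387 + 0.033113) = 1/1.0555 = 0.9474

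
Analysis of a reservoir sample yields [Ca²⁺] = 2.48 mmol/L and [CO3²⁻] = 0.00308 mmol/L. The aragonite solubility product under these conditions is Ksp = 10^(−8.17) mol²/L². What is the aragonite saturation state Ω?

Ω = 1.13

Ksp = 10^(−8.17) = 6.761×10^-9
Ω = [Ca²⁺][CO3²⁻]/Ksp = (2.48×10^-3)(0.00308×10^-3) / 6.761×10^-9 = 1.13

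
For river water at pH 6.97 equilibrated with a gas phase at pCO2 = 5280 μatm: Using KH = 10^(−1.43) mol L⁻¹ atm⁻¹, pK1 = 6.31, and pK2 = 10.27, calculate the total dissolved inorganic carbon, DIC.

DIC = 1.09 mmol/L

[CO2*] = KH · pCO2 = 10^(−1.43) × 5280×10^-6 = 1.962×10^-4 mol/L
α₀ = 1/(1 + K1/[H⁺] + K1K2/[H⁺]²) = 1/(1 + 10^+0.66 + 10^-2.64) = 0.1794
DIC = [CO2*]/α₀ = 1.962×10^-4 / 0.1794 = 1.09 mmol/L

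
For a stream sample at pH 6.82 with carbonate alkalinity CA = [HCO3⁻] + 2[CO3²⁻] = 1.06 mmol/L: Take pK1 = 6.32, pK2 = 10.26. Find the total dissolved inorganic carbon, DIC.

DIC = 1.39 mmol/L

CA = [HCO3⁻] + 2[CO3²⁻] = (α₁ + 2α₂)·DIC
At pH 6.82: [H⁺]/K1 = 10^-0.50 = 0.31623, K2/[H⁺] = 10^-3.44 = 0.00036308
α₁ = 1/(1 + 0.31623 + 0.00036308) = 1/1.3166 = 0.7595; α₂ = α₁·K2/[H⁺] = 0.0002758
α₁ + 2α₂ = 0.7601
DIC = CA / (α₁ + 2α₂) = 1.06 / 0.7601 = 1.39 mmol/L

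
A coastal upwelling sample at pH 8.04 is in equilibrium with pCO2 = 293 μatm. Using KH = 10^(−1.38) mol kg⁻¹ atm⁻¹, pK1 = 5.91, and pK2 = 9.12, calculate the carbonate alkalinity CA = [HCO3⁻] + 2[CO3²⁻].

[CO2*] = KH · pCO2 = 10^(−1.38) × 293×10^-6 = 1.221×10^-5 mol/kg
α₀ = 1/(1 + K1/[H⁺] + K1K2/[H⁺]²) = 1/(1 + 10^+2.13 + 10^+1.05) = 0.006797
DIC = [CO2*]/α₀ = 1.221×10^-5 / 0.006797 = 1.797 mmol/kg
CA = (α₁ + 2α₂)·DIC = (0.9169 + 2×0.07627) × 1.797 = 1.92 mmol/kg

CA = 1.92 mmol/kg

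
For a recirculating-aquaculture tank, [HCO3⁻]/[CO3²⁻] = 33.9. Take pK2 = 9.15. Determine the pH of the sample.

pH = 7.62

From K2 = [H⁺][CO3²⁻]/[HCO3⁻]:  pH = pK2 − log₁₀([HCO3⁻]/[CO3²⁻])
log₁₀(33.9) = +1.530
pH = 9.15 − (+1.530) = 7.62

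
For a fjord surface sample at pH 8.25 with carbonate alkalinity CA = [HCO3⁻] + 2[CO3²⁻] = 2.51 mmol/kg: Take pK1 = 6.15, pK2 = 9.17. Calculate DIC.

DIC = 2.28 mmol/kg

CA = [HCO3⁻] + 2[CO3²⁻] = (α₁ + 2α₂)·DIC
At pH 8.25: [H⁺]/K1 = 10^-2.10 = 0.0079433, K2/[H⁺] = 10^-0.92 = 0.12023
α₁ = 1/(1 + 0.0079433 + 0.12023) = 1/1.1282 = 0.8864; α₂ = α₁·K2/[H⁺] = 0.1066
α₁ + 2α₂ = 1.0995
DIC = CA / (α₁ + 2α₂) = 2.51 / 1.0995 = 2.28 mmol/kg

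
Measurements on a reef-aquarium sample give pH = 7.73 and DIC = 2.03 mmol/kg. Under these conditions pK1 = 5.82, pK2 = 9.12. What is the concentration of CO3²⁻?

α₂ = 1 / (1 + [H⁺]/K2 + [H⁺]²/(K1K2)) = 1 / (1 + 10^+1.39 + 10^-0.52)
   = 1 / (1 + 24.547 + 0.30200) = 1/25.849 = 0.03869
[CO3²⁻] = α₂ × DIC = 0.03869 × 2.03 = 0.0785 mmol/kg

[CO3²⁻] = 0.0785 mmol/kg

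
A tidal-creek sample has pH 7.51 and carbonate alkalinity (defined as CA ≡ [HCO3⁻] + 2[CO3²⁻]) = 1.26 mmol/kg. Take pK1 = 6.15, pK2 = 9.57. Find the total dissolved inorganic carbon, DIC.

DIC = 1.30 mmol/kg

CA = [HCO3⁻] + 2[CO3²⁻] = (α₁ + 2α₂)·DIC
At pH 7.51: [H⁺]/K1 = 10^-1.36 = 0.043652, K2/[H⁺] = 10^-2.06 = 0.0087096
α₁ = 1/(1 + 0.043652 + 0.0087096) = 1/1.0524 = 0.9502; α₂ = α₁·K2/[H⁺] = 0.008276
α₁ + 2α₂ = 0.9668
DIC = CA / (α₁ + 2α₂) = 1.26 / 0.9668 = 1.30 mmol/kg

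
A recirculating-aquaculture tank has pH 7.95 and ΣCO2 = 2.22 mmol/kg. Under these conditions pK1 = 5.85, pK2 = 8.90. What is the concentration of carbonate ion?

[CO3²⁻] = 0.222 mmol/kg

α₂ = 1 / (1 + [H⁺]/K2 + [H⁺]²/(K1K2)) = 1 / (1 + 10^+0.95 + 10^-1.15)
   = 1 / (1 + 8.9125 + 0.070795) = 1/9.9833 = 0.1002
[CO3²⁻] = α₂ × DIC = 0.1002 × 2.22 = 0.222 mmol/kg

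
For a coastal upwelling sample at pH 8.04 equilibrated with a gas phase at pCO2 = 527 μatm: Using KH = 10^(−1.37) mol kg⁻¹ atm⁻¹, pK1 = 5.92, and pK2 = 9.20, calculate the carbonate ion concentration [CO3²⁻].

[CO3²⁻] = 0.205 mmol/kg

[CO2*] = KH · pCO2 = 10^(−1.37) × 527×10^-6 = 2.248×10^-5 mol/kg
α₀ = 1/(1 + K1/[H⁺] + K1K2/[H⁺]²) = 1/(1 + 10^+2.12 + 10^+0.96) = 0.007045
DIC = [CO2*]/α₀ = 2.248×10^-5 / 0.007045 = 3.191 mmol/kg
[CO3²⁻] = α₂·DIC; α₂ = 0.06425, so [CO3²⁻] = 0.06425 × 3.191 = 0.205 mmol/kg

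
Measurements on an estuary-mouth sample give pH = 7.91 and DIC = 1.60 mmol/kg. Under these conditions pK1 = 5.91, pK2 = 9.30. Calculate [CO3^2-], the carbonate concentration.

α₂ = 1 / (1 + [H⁺]/K2 + [H⁺]²/(K1K2)) = 1 / (1 + 10^+1.39 + 10^-0.61)
   = 1 / (1 + 24.547 + 0.24547) = 1/25.793 = 0.03877
[CO3²⁻] = α₂ × DIC = 0.03877 × 1.60 = 0.0620 mmol/kg

[CO3²⁻] = 0.0620 mmol/kg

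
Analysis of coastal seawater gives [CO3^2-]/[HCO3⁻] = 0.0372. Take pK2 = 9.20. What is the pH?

From K2 = [H⁺][CO3^2-]/[HCO3⁻]:  pH = pK2 + log₁₀([CO3^2-]/[HCO3⁻])
log₁₀(0.0372) = -1.429
pH = 9.20 + (-1.429) = 7.77

pH = 7.77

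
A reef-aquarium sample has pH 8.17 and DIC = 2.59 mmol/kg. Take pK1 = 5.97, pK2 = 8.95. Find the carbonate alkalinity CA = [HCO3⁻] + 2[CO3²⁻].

CA = 2.94 mmol/kg

CA = [HCO3⁻] + 2[CO3²⁻] = (α₁ + 2α₂)·DIC
At pH 8.17: [H⁺]/K1 = 10^-2.20 = 0.0063096, K2/[H⁺] = 10^-0.78 = 0.16596
α₁ = 1/(1 + 0.0063096 + 0.16596) = 1/1.1723 = 0.8530; α₂ = α₁·K2/[H⁺] = 0.1416
α₁ + 2α₂ = 1.1362
CA = 1.1362 × 2.59 = 2.94 mmol/kg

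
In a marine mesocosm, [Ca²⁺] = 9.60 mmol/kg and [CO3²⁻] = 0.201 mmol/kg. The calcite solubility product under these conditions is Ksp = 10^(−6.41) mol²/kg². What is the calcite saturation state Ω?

Ω = 4.96

Ksp = 10^(−6.41) = 3.890×10^-7
Ω = [Ca²⁺][CO3²⁻]/Ksp = (9.60×10^-3)(0.201×10^-3) / 3.890×10^-7 = 4.96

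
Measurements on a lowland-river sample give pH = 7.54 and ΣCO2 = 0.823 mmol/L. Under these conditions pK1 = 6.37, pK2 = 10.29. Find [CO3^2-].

[CO3²⁻] = 1.37 μmol/L

α₂ = 1 / (1 + [H⁺]/K2 + [H⁺]²/(K1K2)) = 1 / (1 + 10^+2.75 + 10^+1.58)
   = 1 / (1 + 562.34 + 38.019) = 1/601.36 = 0.001663
[CO3²⁻] = α₂ × DIC = 0.001663 × 0.823 = 0.00137 mmol/L = 1.37 μmol/L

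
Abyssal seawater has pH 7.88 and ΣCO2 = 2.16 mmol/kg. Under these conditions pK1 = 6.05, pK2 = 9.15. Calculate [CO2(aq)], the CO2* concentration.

[CO2*] = 0.0299 mmol/kg

α₀ = 1 / (1 + K1/[H⁺] + K1K2/[H⁺]²) = 1 / (1 + 10^+1.83 + 10^+0.56)
   = 1 / (1 + 67.608 + 3.6308) = 1/72.239 = 0.01384
[CO2*] = α₀ × DIC = 0.01384 × 2.16 = 0.0299 mmol/kg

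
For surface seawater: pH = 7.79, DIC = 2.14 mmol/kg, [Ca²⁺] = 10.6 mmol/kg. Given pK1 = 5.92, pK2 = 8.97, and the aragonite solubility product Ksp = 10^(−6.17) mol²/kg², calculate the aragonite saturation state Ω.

Ω = 2.05

α₂ = 1 / (1 + [H⁺]/K2 + [H⁺]²/(K1K2)) = 1 / (1 + 10^+1.18 + 10^-0.69)
   = 1 / (1 + 15.136 + 0.20417) = 1/16.340 = 0.06120
[CO3²⁻] = α₂ × DIC = 0.06120 × 2.14 = 0.1310 mmol/kg
Ksp = 10^(−6.17) = 6.761×10^-7
Ω = [Ca²⁺][CO3²⁻]/Ksp = (10.6×10^-3)(1.310×10^-4) / 6.761×10^-7 = 2.05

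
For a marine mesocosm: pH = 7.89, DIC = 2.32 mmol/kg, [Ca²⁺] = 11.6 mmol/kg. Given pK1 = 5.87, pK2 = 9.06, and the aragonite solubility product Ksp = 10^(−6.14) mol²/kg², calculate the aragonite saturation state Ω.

Ω = 2.33

α₂ = 1 / (1 + [H⁺]/K2 + [H⁺]²/(K1K2)) = 1 / (1 + 10^+1.17 + 10^-0.85)
   = 1 / (1 + 14.791 + 0.14125) = 1/15.932 = 0.06277
[CO3²⁻] = α₂ × DIC = 0.06277 × 2.32 = 0.1456 mmol/kg
Ksp = 10^(−6.14) = 7.244×10^-7
Ω = [Ca²⁺][CO3²⁻]/Ksp = (11.6×10^-3)(1.456×10^-4) / 7.244×10^-7 = 2.33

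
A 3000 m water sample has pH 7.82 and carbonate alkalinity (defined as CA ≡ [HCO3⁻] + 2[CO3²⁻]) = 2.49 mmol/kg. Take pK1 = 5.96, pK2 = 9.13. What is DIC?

CA = [HCO3⁻] + 2[CO3²⁻] = (α₁ + 2α₂)·DIC
At pH 7.82: [H⁺]/K1 = 10^-1.86 = 0.013804, K2/[H⁺] = 10^-1.31 = 0.048978
α₁ = 1/(1 + 0.013804 + 0.048978) = 1/1.0628 = 0.9409; α₂ = α₁·K2/[H⁺] = 0.04608
α₁ + 2α₂ = 1.0331
DIC = CA / (α₁ + 2α₂) = 2.49 / 1.0331 = 2.41 mmol/kg

DIC = 2.41 mmol/kg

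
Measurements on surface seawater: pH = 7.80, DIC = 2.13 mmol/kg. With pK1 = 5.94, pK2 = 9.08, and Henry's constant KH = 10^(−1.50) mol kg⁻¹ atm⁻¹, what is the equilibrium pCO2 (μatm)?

pCO2 = 872 μatm

α₀ = 1 / (1 + K1/[H⁺] + K1K2/[H⁺]²) = 1 / (1 + 10^+1.86 + 10^+0.58)
   = 1 / (1 + 72.444 + 3.8019) = 1/77.245 = 0.01295
[CO2*] = α₀ × DIC = 0.01295 × 2.13 = 0.02757 mmol/kg
pCO2 = [CO2*]/KH = 2.757×10^-5 / 3.162×10^-2 = 872 μatm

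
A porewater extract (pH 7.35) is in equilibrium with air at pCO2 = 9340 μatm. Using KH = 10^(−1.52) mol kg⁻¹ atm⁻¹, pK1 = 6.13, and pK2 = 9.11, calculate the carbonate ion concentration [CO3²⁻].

[CO2*] = KH · pCO2 = 10^(−1.52) × 9340×10^-6 = 2.821×10^-4 mol/kg
α₀ = 1/(1 + K1/[H⁺] + K1K2/[H⁺]²) = 1/(1 + 10^+1.22 + 10^-0.54) = 0.05592
DIC = [CO2*]/α₀ = 2.821×10^-4 / 0.05592 = 5.045 mmol/kg
[CO3²⁻] = α₂·DIC; α₂ = 0.01613, so [CO3²⁻] = 0.01613 × 5.045 = 0.0813 mmol/kg

[CO3²⁻] = 0.0813 mmol/kg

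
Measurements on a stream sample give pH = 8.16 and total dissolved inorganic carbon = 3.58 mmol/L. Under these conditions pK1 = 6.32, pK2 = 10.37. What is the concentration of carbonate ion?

[CO3²⁻] = 0.0216 mmol/L

α₂ = 1 / (1 + [H⁺]/K2 + [H⁺]²/(K1K2)) = 1 / (1 + 10^+2.21 + 10^+0.37)
   = 1 / (1 + 162.18 + 2.3442) = 1/165.53 = 0.006041
[CO3²⁻] = α₂ × DIC = 0.006041 × 3.58 = 0.0216 mmol/L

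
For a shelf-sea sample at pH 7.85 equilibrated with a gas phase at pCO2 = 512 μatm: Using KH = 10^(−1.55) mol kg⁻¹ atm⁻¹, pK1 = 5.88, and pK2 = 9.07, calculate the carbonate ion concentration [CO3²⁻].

[CO3²⁻] = 0.0811 mmol/kg

[CO2*] = KH · pCO2 = 10^(−1.55) × 512×10^-6 = 1.443×10^-5 mol/kg
α₀ = 1/(1 + K1/[H⁺] + K1K2/[H⁺]²) = 1/(1 + 10^+1.97 + 10^+0.75) = 0.01001
DIC = [CO2*]/α₀ = 1.443×10^-5 / 0.01001 = 1.442 mmol/kg
[CO3²⁻] = α₂·DIC; α₂ = 0.05626, so [CO3²⁻] = 0.05626 × 1.442 = 0.0811 mmol/kg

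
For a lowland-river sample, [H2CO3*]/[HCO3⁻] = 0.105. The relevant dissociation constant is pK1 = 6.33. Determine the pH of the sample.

From K1 = [H⁺][HCO3⁻]/[H2CO3*]:  pH = pK1 − log₁₀([H2CO3*]/[HCO3⁻])
log₁₀(0.105) = -0.979
pH = 6.33 − (-0.979) = 7.31

pH = 7.31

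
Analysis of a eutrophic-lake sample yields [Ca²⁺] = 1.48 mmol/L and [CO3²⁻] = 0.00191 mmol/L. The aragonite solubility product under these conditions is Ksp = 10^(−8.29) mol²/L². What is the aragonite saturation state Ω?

Ksp = 10^(−8.29) = 5.129×10^-9
Ω = [Ca²⁺][CO3²⁻]/Ksp = (1.48×10^-3)(0.00191×10^-3) / 5.129×10^-9 = 0.551

Ω = 0.551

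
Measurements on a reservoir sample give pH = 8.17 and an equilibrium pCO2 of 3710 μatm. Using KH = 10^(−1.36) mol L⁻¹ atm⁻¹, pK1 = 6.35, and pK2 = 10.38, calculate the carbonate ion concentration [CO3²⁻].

[CO3²⁻] = 0.0660 mmol/L

[CO2*] = KH · pCO2 = 10^(−1.36) × 3710×10^-6 = 1.619×10^-4 mol/L
α₀ = 1/(1 + K1/[H⁺] + K1K2/[H⁺]²) = 1/(1 + 10^+1.82 + 10^-0.39) = 0.01482
DIC = [CO2*]/α₀ = 1.619×10^-4 / 0.01482 = 10.93 mmol/L
[CO3²⁻] = α₂·DIC; α₂ = 0.006037, so [CO3²⁻] = 0.006037 × 10.93 = 0.0660 mmol/L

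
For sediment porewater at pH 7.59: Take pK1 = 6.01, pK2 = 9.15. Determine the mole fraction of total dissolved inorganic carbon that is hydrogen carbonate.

α₁ = 0.949

α₁ = 1 / (1 + [H⁺]/K1 + K2/[H⁺]) = 1 / (1 + 10^-1.58 + 10^-1.56)
   = 1 / (1 + 0.026303 + 0.027542) = 1/1.0538 = 0.9489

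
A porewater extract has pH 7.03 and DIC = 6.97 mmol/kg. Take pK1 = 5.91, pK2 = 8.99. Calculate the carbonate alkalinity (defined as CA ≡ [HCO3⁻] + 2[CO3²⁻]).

CA = [HCO3⁻] + 2[CO3²⁻] = (α₁ + 2α₂)·DIC
At pH 7.03: [H⁺]/K1 = 10^-1.12 = 0.075858, K2/[H⁺] = 10^-1.96 = 0.010965
α₁ = 1/(1 + 0.075858 + 0.010965) = 1/1.0868 = 0.9201; α₂ = α₁·K2/[H⁺] = 0.01009
α₁ + 2α₂ = 0.9403
CA = 0.9403 × 6.97 = 6.55 mmol/kg

CA = 6.55 mmol/kg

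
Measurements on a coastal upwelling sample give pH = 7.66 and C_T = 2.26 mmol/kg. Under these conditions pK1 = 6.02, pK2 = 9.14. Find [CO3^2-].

α₂ = 1 / (1 + [H⁺]/K2 + [H⁺]²/(K1K2)) = 1 / (1 + 10^+1.48 + 10^-0.16)
   = 1 / (1 + 30.200 + 0.69183) = 1/31.891 = 0.03136
[CO3²⁻] = α₂ × DIC = 0.03136 × 2.26 = 0.0709 mmol/kg

[CO3²⁻] = 0.0709 mmol/kg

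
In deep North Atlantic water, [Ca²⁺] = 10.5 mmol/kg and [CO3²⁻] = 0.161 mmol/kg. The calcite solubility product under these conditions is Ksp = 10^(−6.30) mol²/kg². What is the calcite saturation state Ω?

Ω = 3.37

Ksp = 10^(−6.30) = 5.012×10^-7
Ω = [Ca²⁺][CO3²⁻]/Ksp = (10.5×10^-3)(0.161×10^-3) / 5.012×10^-7 = 3.37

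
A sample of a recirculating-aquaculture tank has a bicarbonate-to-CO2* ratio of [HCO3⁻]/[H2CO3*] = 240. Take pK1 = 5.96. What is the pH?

From K1 = [H⁺][HCO3⁻]/[H2CO3*]:  pH = pK1 + log₁₀([HCO3⁻]/[H2CO3*])
log₁₀(240) = +2.380
pH = 5.96 + (+2.380) = 8.34

pH = 8.34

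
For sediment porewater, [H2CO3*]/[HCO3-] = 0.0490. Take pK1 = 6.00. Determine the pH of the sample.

From K1 = [H⁺][HCO3-]/[H2CO3*]:  pH = pK1 − log₁₀([H2CO3*]/[HCO3-])
log₁₀(0.0490) = -1.310
pH = 6.00 − (-1.310) = 7.31

pH = 7.31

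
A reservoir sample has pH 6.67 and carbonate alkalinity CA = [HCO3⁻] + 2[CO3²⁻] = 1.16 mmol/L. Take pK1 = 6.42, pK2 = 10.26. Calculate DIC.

DIC = 1.81 mmol/L

CA = [HCO3⁻] + 2[CO3²⁻] = (α₁ + 2α₂)·DIC
At pH 6.67: [H⁺]/K1 = 10^-0.25 = 0.56234, K2/[H⁺] = 10^-3.59 = 0.00025704
α₁ = 1/(1 + 0.56234 + 0.00025704) = 1/1.5626 = 0.6400; α₂ = α₁·K2/[H⁺] = 0.0001645
α₁ + 2α₂ = 0.6403
DIC = CA / (α₁ + 2α₂) = 1.16 / 0.6403 = 1.81 mmol/L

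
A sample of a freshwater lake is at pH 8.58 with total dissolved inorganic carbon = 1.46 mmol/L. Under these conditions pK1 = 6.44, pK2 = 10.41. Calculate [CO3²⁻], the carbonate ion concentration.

[CO3²⁻] = 0.0211 mmol/L

α₂ = 1 / (1 + [H⁺]/K2 + [H⁺]²/(K1K2)) = 1 / (1 + 10^+1.83 + 10^-0.31)
   = 1 / (1 + 67.608 + 0.48978) = 1/69.098 = 0.01447
[CO3²⁻] = α₂ × DIC = 0.01447 × 1.46 = 0.0211 mmol/L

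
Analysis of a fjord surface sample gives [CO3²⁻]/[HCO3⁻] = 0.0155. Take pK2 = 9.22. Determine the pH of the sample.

From K2 = [H⁺][CO3²⁻]/[HCO3⁻]:  pH = pK2 + log₁₀([CO3²⁻]/[HCO3⁻])
log₁₀(0.0155) = -1.810
pH = 9.22 + (-1.810) = 7.41

pH = 7.41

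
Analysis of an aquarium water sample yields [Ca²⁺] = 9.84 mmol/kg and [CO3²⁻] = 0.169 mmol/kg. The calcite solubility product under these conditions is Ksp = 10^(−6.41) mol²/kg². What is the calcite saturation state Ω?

Ω = 4.27

Ksp = 10^(−6.41) = 3.890×10^-7
Ω = [Ca²⁺][CO3²⁻]/Ksp = (9.84×10^-3)(0.169×10^-3) / 3.890×10^-7 = 4.27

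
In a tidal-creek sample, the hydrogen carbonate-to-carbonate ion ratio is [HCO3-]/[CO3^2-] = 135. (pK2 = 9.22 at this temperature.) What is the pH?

From K2 = [H⁺][CO3^2-]/[HCO3-]:  pH = pK2 − log₁₀([HCO3-]/[CO3^2-])
log₁₀(135) = +2.130
pH = 9.22 − (+2.130) = 7.09

pH = 7.09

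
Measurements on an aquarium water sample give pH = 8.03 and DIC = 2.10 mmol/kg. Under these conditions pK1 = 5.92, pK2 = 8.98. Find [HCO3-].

α₁ = 1 / (1 + [H⁺]/K1 + K2/[H⁺]) = 1 / (1 + 10^-2.11 + 10^-0.95)
   = 1 / (1 + 0.0077625 + 0.11220) = 1/1.1200 = 0.8929
[HCO3⁻] = α₁ × DIC = 0.8929 × 2.10 = 1.88 mmol/kg

[HCO3⁻] = 1.88 mmol/kg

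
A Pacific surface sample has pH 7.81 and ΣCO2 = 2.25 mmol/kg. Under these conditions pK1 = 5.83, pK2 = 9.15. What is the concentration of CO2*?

α₀ = 1 / (1 + K1/[H⁺] + K1K2/[H⁺]²) = 1 / (1 + 10^+1.98 + 10^+0.64)
   = 1 / (1 + 95.499 + 4.3652) = 1/100.86 = 0.009914
[CO2*] = α₀ × DIC = 0.009914 × 2.25 = 0.0223 mmol/kg

[CO2*] = 0.0223 mmol/kg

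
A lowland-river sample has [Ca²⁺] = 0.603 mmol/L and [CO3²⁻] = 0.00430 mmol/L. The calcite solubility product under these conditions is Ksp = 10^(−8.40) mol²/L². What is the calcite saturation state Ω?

Ω = 0.651

Ksp = 10^(−8.40) = 3.981×10^-9
Ω = [Ca²⁺][CO3²⁻]/Ksp = (0.603×10^-3)(0.00430×10^-3) / 3.981×10^-9 = 0.651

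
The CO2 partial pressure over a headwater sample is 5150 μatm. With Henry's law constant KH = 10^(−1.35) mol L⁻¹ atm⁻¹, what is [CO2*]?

KH = 10^(−1.35) = 4.467×10^-2 mol L⁻¹ atm⁻¹
[CO2*] = KH · pCO2 = 4.467×10^-2 × 5150×10^-6 atm = 2.30×10^-4 mol/L

[CO2*] = 230 μmol/L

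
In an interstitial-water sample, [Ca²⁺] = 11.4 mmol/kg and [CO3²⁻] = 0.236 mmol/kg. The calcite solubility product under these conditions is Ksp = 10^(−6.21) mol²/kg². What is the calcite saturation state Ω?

Ksp = 10^(−6.21) = 6.166×10^-7
Ω = [Ca²⁺][CO3²⁻]/Ksp = (11.4×10^-3)(0.236×10^-3) / 6.166×10^-7 = 4.36

Ω = 4.36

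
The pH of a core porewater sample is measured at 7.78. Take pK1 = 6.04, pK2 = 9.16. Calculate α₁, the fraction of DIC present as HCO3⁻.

α₁ = 0.943

α₁ = 1 / (1 + [H⁺]/K1 + K2/[H⁺]) = 1 / (1 + 10^-1.74 + 10^-1.38)
   = 1 / (1 + 0.018197 + 0.041687) = 1/1.0599 = 0.9435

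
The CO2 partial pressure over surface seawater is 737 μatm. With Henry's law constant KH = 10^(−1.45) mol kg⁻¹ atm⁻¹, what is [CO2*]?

KH = 10^(−1.45) = 3.548×10^-2 mol kg⁻¹ atm⁻¹
[CO2*] = KH · pCO2 = 3.548×10^-2 × 737×10^-6 atm = 2.61×10^-5 mol/kg

[CO2*] = 26.1 μmol/kg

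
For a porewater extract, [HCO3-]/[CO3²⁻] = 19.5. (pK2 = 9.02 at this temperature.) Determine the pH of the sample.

From K2 = [H⁺][CO3²⁻]/[HCO3-]:  pH = pK2 − log₁₀([HCO3-]/[CO3²⁻])
log₁₀(19.5) = +1.290
pH = 9.02 − (+1.290) = 7.73

pH = 7.73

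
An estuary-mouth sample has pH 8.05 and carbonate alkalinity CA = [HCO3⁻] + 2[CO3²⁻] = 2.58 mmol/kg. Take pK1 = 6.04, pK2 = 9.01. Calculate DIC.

CA = [HCO3⁻] + 2[CO3²⁻] = (α₁ + 2α₂)·DIC
At pH 8.05: [H⁺]/K1 = 10^-2.01 = 0.0097724, K2/[H⁺] = 10^-0.96 = 0.10965
α₁ = 1/(1 + 0.0097724 + 0.10965) = 1/1.1194 = 0.8933; α₂ = α₁·K2/[H⁺] = 0.09795
α₁ + 2α₂ = 1.0892
DIC = CA / (α₁ + 2α₂) = 2.58 / 1.0892 = 2.37 mmol/kg

DIC = 2.37 mmol/kg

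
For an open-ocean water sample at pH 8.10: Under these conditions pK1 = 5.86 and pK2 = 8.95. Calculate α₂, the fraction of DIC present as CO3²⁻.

α₂ = 1 / (1 + [H⁺]/K2 + [H⁺]²/(K1K2)) = 1 / (1 + 10^+0.85 + 10^-1.39)
   = 1 / (1 + 7.0795 + 0.040738) = 1/8.1202 = 0.1231

α₂ = 0.123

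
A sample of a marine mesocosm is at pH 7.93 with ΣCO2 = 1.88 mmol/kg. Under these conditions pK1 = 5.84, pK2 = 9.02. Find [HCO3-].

[HCO3⁻] = 1.73 mmol/kg

α₁ = 1 / (1 + [H⁺]/K1 + K2/[H⁺]) = 1 / (1 + 10^-2.09 + 10^-1.09)
   = 1 / (1 + 0.0081283 + 0.081283) = 1/1.0894 = 0.9179
[HCO3⁻] = α₁ × DIC = 0.9179 × 1.88 = 1.73 mmol/kg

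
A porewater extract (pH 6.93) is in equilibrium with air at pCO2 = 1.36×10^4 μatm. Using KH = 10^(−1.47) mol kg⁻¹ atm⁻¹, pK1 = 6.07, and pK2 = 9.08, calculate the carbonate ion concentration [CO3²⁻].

[CO3²⁻] = 0.0236 mmol/kg

[CO2*] = KH · pCO2 = 10^(−1.47) × 1.36×10^4×10^-6 = 4.608×10^-4 mol/kg
α₀ = 1/(1 + K1/[H⁺] + K1K2/[H⁺]²) = 1/(1 + 10^+0.86 + 10^-1.29) = 0.1205
DIC = [CO2*]/α₀ = 4.608×10^-4 / 0.1205 = 3.823 mmol/kg
[CO3²⁻] = α₂·DIC; α₂ = 0.006182, so [CO3²⁻] = 0.006182 × 3.823 = 0.0236 mmol/kg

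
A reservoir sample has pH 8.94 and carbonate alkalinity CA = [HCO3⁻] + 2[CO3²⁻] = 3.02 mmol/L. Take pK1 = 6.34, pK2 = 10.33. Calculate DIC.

DIC = 2.91 mmol/L

CA = [HCO3⁻] + 2[CO3²⁻] = (α₁ + 2α₂)·DIC
At pH 8.94: [H⁺]/K1 = 10^-2.60 = 0.0025119, K2/[H⁺] = 10^-1.39 = 0.040738
α₁ = 1/(1 + 0.0025119 + 0.040738) = 1/1.0432 = 0.9585; α₂ = α₁·K2/[H⁺] = 0.03905
α₁ + 2α₂ = 1.0366
DIC = CA / (α₁ + 2α₂) = 3.02 / 1.0366 = 2.91 mmol/L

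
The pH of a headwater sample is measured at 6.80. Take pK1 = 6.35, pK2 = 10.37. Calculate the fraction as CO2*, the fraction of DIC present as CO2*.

α₀ = 0.262

α₀ = 1 / (1 + K1/[H⁺] + K1K2/[H⁺]²) = 1 / (1 + 10^+0.45 + 10^-3.12)
   = 1 / (1 + 2.8184 + 0.00075858) = 1/3.8191 = 0.2618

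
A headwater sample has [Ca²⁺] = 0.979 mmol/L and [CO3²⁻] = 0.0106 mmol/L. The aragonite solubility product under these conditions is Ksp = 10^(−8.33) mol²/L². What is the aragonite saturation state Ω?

Ksp = 10^(−8.33) = 4.677×10^-9
Ω = [Ca²⁺][CO3²⁻]/Ksp = (0.979×10^-3)(0.0106×10^-3) / 4.677×10^-9 = 2.22

Ω = 2.22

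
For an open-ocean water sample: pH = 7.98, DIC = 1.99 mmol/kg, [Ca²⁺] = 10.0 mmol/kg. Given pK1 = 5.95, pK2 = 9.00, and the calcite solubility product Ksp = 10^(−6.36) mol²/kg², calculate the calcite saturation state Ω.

Ω = 3.94

α₂ = 1 / (1 + [H⁺]/K2 + [H⁺]²/(K1K2)) = 1 / (1 + 10^+1.02 + 10^-1.01)
   = 1 / (1 + 10.471 + 0.097724) = 1/11.569 = 0.08644
[CO3²⁻] = α₂ × DIC = 0.08644 × 1.99 = 0.1720 mmol/kg
Ksp = 10^(−6.36) = 4.365×10^-7
Ω = [Ca²⁺][CO3²⁻]/Ksp = (10.0×10^-3)(1.720×10^-4) / 4.365×10^-7 = 3.94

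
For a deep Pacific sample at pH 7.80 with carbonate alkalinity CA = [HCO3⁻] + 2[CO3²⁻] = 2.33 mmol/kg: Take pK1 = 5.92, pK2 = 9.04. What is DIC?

DIC = 2.24 mmol/kg

CA = [HCO3⁻] + 2[CO3²⁻] = (α₁ + 2α₂)·DIC
At pH 7.80: [H⁺]/K1 = 10^-1.88 = 0.013183, K2/[H⁺] = 10^-1.24 = 0.057544
α₁ = 1/(1 + 0.013183 + 0.057544) = 1/1.0707 = 0.9339; α₂ = α₁·K2/[H⁺] = 0.05374
α₁ + 2α₂ = 1.0414
DIC = CA / (α₁ + 2α₂) = 2.33 / 1.0414 = 2.24 mmol/kg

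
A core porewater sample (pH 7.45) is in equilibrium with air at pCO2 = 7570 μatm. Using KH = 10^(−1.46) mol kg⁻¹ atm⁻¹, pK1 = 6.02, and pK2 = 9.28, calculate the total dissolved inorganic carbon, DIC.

DIC = 7.43 mmol/kg

[CO2*] = KH · pCO2 = 10^(−1.46) × 7570×10^-6 = 2.625×10^-4 mol/kg
α₀ = 1/(1 + K1/[H⁺] + K1K2/[H⁺]²) = 1/(1 + 10^+1.43 + 10^-0.40) = 0.03532
DIC = [CO2*]/α₀ = 2.625×10^-4 / 0.03532 = 7.43 mmol/kg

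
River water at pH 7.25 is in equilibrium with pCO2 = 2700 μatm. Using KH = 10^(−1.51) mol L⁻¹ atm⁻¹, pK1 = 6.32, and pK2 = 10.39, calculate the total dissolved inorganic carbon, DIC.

[CO2*] = KH · pCO2 = 10^(−1.51) × 2700×10^-6 = 8.344×10^-5 mol/L
α₀ = 1/(1 + K1/[H⁺] + K1K2/[H⁺]²) = 1/(1 + 10^+0.93 + 10^-2.21) = 0.1051
DIC = [CO2*]/α₀ = 8.344×10^-5 / 0.1051 = 0.794 mmol/L

DIC = 0.794 mmol/L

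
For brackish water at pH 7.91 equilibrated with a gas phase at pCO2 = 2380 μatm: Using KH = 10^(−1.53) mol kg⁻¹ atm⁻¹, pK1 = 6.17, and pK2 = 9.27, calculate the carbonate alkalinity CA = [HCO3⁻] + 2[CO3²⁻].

[CO2*] = KH · pCO2 = 10^(−1.53) × 2380×10^-6 = 7.024×10^-5 mol/kg
α₀ = 1/(1 + K1/[H⁺] + K1K2/[H⁺]²) = 1/(1 + 10^+1.74 + 10^+0.38) = 0.01714
DIC = [CO2*]/α₀ = 7.024×10^-5 / 0.01714 = 4.099 mmol/kg
CA = (α₁ + 2α₂)·DIC = (0.9418 + 2×0.04111) × 4.099 = 4.20 mmol/kg

CA = 4.20 mmol/kg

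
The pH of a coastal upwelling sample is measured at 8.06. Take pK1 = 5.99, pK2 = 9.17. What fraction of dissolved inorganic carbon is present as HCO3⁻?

α₁ = 1 / (1 + [H⁺]/K1 + K2/[H⁺]) = 1 / (1 + 10^-2.07 + 10^-1.11)
   = 1 / (1 + 0.0085114 + 0.077625) = 1/1.0861 = 0.9207

α₁ = 0.921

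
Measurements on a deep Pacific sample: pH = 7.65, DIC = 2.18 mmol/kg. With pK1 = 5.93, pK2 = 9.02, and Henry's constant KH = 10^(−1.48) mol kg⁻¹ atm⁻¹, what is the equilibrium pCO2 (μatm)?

α₀ = 1 / (1 + K1/[H⁺] + K1K2/[H⁺]²) = 1 / (1 + 10^+1.72 + 10^+0.35)
   = 1 / (1 + 52.481 + 2.2387) = 1/55.719 = 0.01795
[CO2*] = α₀ × DIC = 0.01795 × 2.18 = 0.03912 mmol/kg
pCO2 = [CO2*]/KH = 3.912×10^-5 / 3.311×10^-2 = 1180 μatm

pCO2 = 1180 μatm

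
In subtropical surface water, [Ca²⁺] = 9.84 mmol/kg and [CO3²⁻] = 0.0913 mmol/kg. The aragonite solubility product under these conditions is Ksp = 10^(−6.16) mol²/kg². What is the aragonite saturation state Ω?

Ksp = 10^(−6.16) = 6.918×10^-7
Ω = [Ca²⁺][CO3²⁻]/Ksp = (9.84×10^-3)(0.0913×10^-3) / 6.918×10^-7 = 1.30

Ω = 1.30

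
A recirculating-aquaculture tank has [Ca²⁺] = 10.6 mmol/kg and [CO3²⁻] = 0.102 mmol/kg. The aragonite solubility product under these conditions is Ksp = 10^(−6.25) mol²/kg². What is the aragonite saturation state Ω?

Ω = 1.92

Ksp = 10^(−6.25) = 5.623×10^-7
Ω = [Ca²⁺][CO3²⁻]/Ksp = (10.6×10^-3)(0.102×10^-3) / 5.623×10^-7 = 1.92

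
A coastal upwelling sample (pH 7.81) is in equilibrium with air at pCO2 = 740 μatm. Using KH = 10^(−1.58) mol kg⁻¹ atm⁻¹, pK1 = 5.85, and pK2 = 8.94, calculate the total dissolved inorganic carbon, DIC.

[CO2*] = KH · pCO2 = 10^(−1.58) × 740×10^-6 = 1.946×10^-5 mol/kg
α₀ = 1/(1 + K1/[H⁺] + K1K2/[H⁺]²) = 1/(1 + 10^+1.96 + 10^+0.83) = 0.01010
DIC = [CO2*]/α₀ = 1.946×10^-5 / 0.01010 = 1.93 mmol/kg

DIC = 1.93 mmol/kg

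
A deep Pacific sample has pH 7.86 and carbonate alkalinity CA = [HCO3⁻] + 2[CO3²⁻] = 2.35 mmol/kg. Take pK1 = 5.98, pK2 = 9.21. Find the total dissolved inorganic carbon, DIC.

DIC = 2.28 mmol/kg

CA = [HCO3⁻] + 2[CO3²⁻] = (α₁ + 2α₂)·DIC
At pH 7.86: [H⁺]/K1 = 10^-1.88 = 0.013183, K2/[H⁺] = 10^-1.35 = 0.044668
α₁ = 1/(1 + 0.013183 + 0.044668) = 1/1.0579 = 0.9453; α₂ = α₁·K2/[H⁺] = 0.04223
α₁ + 2α₂ = 1.0298
DIC = CA / (α₁ + 2α₂) = 2.35 / 1.0298 = 2.28 mmol/kg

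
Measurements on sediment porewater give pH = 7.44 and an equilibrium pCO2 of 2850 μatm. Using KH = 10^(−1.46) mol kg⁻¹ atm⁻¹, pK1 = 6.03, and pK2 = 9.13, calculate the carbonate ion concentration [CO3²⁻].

[CO3²⁻] = 0.0519 mmol/kg

[CO2*] = KH · pCO2 = 10^(−1.46) × 2850×10^-6 = 9.882×10^-5 mol/kg
α₀ = 1/(1 + K1/[H⁺] + K1K2/[H⁺]²) = 1/(1 + 10^+1.41 + 10^-0.28) = 0.03673
DIC = [CO2*]/α₀ = 9.882×10^-5 / 0.03673 = 2.691 mmol/kg
[CO3²⁻] = α₂·DIC; α₂ = 0.01927, so [CO3²⁻] = 0.01927 × 2.691 = 0.0519 mmol/kg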